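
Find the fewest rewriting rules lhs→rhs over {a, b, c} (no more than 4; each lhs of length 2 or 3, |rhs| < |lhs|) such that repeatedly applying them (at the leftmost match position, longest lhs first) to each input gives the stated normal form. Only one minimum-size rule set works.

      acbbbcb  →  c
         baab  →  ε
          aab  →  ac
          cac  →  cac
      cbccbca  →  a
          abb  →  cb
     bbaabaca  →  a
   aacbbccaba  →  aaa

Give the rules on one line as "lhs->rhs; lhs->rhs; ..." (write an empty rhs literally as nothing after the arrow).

  | acbbbcb => acbbcb => acbcb => accb => ab => c
  | baab => bac => ε
  | aab => ac
  | cac

ab->c; bac->; bc->c; cc->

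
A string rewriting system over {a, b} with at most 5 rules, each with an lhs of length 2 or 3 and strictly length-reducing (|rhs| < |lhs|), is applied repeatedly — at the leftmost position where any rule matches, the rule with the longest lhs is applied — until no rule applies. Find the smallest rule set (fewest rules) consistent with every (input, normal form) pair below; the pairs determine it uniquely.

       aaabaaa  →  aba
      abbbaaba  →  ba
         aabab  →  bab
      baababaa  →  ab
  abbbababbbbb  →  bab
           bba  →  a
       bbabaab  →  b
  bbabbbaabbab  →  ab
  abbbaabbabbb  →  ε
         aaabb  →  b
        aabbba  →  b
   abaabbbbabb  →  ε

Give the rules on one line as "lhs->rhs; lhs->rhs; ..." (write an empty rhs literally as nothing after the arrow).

aa->; abb->b; bb->; bbb->ba

  | aaabaaa => abaaa => aba
  | abbbaaba => bbaaba => aaba => ba
  | aabab => bab
  | baababaa => bbabaa => abaa => ab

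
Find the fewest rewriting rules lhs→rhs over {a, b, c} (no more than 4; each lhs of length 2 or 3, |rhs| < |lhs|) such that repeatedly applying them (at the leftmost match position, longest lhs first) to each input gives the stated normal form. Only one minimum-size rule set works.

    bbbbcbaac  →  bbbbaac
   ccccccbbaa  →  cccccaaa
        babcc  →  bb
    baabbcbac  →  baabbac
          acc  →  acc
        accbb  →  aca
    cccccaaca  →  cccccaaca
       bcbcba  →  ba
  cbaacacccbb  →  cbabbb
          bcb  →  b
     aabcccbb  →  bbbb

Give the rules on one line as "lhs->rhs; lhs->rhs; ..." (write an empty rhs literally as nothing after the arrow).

abc->bb; bc->; cac->b; cbb->a

  | bbbbcbaac => bbbbaac
  | ccccccbbaa => cccccaaa
  | babcc => bbbc => bb
  | baabbcbac => baabbac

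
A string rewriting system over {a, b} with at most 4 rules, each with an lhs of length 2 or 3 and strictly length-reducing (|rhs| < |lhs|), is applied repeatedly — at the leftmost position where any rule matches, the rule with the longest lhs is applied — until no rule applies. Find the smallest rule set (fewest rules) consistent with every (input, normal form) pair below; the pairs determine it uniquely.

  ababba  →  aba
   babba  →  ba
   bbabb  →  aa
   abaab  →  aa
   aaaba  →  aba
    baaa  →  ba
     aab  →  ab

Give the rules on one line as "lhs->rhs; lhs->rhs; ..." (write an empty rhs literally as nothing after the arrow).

aab->ab; baa->b; bb->a

  | ababba => abaaa => aba
  | babba => baaa => ba
  | bbabb => aabb => abb => aa
  | abaab => abb => aa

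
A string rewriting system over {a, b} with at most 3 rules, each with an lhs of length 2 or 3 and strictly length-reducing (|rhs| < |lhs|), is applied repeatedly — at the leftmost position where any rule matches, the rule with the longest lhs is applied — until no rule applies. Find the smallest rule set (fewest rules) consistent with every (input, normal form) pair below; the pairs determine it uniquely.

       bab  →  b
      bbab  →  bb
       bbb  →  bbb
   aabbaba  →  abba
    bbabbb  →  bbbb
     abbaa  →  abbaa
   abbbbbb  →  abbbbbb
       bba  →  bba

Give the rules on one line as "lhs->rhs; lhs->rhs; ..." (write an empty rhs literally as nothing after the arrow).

  | bab => b
  | bbab => bb
  | bbb
  | aabbaba => abbaba => abba

aab->ab; bab->b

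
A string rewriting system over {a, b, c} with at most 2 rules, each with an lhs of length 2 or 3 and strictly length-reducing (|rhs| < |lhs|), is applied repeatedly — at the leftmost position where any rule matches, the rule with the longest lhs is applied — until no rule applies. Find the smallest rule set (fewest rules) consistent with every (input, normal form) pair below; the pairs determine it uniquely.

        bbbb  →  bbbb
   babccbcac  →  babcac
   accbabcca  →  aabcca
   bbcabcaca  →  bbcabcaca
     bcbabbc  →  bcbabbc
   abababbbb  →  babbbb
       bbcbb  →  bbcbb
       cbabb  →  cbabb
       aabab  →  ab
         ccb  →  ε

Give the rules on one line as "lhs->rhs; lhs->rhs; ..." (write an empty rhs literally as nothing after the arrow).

aba->; ccb->

  | bbbb
  | babccbcac => babcac
  | accbabcca => aabcca
  | bbcabcaca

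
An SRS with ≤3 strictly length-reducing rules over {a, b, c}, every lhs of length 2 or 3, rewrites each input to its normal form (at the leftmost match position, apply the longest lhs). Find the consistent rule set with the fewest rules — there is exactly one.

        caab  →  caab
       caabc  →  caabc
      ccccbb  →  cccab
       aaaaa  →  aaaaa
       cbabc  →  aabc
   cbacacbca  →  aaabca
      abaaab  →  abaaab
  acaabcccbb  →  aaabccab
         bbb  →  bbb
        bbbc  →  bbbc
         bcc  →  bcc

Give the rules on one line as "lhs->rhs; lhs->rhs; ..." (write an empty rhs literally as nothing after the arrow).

  | caab
  | caabc
  | ccccbb => cccab
  | aaaaa

ac->a; cb->a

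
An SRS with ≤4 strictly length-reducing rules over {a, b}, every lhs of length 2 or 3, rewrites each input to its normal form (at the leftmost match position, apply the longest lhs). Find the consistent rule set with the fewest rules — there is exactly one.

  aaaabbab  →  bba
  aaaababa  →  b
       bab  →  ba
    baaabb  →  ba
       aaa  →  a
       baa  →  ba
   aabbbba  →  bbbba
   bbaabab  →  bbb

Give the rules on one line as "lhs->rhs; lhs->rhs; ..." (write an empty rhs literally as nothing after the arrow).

  | aaaabbab => aabbab => bbab => bba
  | aaaababa => aababa => baba => b
  | bab => ba
  | baaabb => baabb => babb => bab => ba

aa->; ab->a; aba->; baa->ba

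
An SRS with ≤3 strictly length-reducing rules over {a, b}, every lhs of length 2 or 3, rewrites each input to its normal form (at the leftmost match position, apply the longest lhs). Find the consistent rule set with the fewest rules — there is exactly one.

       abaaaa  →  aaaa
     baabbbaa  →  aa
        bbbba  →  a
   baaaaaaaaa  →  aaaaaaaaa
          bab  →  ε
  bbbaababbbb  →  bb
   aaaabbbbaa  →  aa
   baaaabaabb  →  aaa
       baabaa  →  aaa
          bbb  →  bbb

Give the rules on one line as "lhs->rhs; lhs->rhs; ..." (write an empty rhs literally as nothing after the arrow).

ab->; ba->a

  | abaaaa => aaaa
  | baabbbaa => aabbbaa => abbaa => baa => aa
  | bbbba => bbba => bba => ba => a
  | baaaaaaaaa => aaaaaaaaa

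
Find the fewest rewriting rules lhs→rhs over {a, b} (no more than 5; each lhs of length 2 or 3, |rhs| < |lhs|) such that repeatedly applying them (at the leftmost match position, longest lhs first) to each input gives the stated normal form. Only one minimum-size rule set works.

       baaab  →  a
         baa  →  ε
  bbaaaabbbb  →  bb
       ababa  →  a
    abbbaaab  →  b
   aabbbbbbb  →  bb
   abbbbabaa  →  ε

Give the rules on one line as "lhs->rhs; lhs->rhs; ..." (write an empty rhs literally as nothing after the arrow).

aa->; ab->a; ba->a; bbb->bb

  | baaab => aaab => ab => a
  | baa => aa => ε
  | bbaaaabbbb => baaaabbbb => aaaabbbb => aabbbb => bbbb => bbb => bb
  | ababa => aaba => ba => a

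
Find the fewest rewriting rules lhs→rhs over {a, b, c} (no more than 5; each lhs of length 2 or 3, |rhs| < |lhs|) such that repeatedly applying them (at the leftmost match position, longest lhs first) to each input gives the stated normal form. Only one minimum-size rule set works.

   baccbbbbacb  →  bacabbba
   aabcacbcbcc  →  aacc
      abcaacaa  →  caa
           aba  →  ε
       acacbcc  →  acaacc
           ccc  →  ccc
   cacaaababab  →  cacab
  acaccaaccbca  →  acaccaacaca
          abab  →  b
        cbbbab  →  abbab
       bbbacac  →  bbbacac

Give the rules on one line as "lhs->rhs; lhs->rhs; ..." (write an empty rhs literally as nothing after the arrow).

  | baccbbbbacb => bacabbbacb => bacabbbaa => bacabbba
  | aabcacbcbcc => aabcbcbcc => aabacbcc => acbcc => aacc
  | abcaacaa => abacaa => caa
  | aba => ε

aba->; baa->ba; bca->b; cb->a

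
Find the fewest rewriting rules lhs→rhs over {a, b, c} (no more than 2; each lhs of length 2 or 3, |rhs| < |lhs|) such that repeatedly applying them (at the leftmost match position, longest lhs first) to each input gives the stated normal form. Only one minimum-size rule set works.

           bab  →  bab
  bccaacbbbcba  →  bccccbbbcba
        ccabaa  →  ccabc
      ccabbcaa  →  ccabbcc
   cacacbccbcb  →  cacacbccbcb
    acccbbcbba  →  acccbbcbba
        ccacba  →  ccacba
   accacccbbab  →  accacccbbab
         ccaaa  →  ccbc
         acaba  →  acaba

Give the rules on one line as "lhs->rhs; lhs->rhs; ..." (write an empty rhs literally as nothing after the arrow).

aa->c; aaa->bc

  | bab
  | bccaacbbbcba => bccccbbbcba
  | ccabaa => ccabc
  | ccabbcaa => ccabbcc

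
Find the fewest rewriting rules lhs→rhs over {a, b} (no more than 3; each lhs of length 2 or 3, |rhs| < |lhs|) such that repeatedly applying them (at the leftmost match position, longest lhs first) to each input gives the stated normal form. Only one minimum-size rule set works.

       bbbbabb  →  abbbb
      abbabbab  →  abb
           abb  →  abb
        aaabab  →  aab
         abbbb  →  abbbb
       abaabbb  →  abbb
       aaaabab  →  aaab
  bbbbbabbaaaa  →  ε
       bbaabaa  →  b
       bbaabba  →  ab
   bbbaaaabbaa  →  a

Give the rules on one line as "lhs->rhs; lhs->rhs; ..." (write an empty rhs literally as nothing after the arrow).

  | bbbbabb => bbabbb => abbbb
  | abbabbab => aabbbab => aababb => abb
  | abb
  | aaabab => aab

aba->; ba->b; bba->ab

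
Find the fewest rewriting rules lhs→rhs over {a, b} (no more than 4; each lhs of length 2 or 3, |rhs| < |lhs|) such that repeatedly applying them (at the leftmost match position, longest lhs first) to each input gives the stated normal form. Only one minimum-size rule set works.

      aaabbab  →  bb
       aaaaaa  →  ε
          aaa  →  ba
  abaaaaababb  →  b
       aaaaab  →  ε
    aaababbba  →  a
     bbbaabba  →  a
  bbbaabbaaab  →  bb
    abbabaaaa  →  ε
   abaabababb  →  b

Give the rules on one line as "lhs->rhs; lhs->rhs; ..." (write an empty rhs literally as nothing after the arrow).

  | aaabbab => babbab => bab => bb
  | aaaaaa => baaaa => bbaa => bbb => ε
  | aaa => ba
  | abaaaaababb => baaaaababb => bbaaababb => bbbababb => ababb => babb => b

aa->b; ab->b; abb->; bbb->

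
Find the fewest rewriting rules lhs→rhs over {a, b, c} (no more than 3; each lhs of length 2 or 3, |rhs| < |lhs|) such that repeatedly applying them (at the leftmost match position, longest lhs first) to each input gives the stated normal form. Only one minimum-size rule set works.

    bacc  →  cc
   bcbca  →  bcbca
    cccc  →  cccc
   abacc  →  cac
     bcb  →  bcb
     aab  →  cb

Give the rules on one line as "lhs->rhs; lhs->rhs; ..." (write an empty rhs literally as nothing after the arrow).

  | bacc => aac => cc
  | bcbca
  | cccc
  | abacc => aaac => cac

aa->c; bac->aa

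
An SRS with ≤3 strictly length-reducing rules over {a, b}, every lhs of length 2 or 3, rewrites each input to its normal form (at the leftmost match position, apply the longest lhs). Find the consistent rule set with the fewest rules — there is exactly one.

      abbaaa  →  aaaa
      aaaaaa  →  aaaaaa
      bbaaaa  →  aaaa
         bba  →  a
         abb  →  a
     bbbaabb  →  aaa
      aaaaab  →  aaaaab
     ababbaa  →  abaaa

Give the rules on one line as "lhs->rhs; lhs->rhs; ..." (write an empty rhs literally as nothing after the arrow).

  | abbaaa => aaaa
  | aaaaaa
  | bbaaaa => aaaa
  | bba => a

bb->; bbb->a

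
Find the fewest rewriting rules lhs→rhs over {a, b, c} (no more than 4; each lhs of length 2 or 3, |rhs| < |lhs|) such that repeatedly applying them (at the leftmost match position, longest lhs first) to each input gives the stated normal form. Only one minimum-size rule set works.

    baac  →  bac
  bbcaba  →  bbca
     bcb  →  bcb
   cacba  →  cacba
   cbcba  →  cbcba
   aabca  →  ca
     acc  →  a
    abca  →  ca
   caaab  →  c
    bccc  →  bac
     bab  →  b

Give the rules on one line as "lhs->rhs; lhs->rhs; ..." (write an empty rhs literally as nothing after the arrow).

  | baac => bac
  | bbcaba => bbca
  | bcb
  | cacba

aa->a; ab->; cc->a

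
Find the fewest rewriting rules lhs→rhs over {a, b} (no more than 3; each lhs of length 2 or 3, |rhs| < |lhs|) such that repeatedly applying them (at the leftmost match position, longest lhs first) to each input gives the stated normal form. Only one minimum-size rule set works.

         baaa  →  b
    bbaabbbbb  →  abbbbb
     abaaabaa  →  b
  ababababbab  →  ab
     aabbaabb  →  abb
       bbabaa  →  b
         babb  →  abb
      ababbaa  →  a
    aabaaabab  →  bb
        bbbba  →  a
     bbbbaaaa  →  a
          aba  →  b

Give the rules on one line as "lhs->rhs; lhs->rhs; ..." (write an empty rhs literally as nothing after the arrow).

  | baaa => aa => b
  | bbaabbbbb => babbbbb => abbbbb
  | abaaabaa => aaabaa => babaa => abaa => aa => b
  | ababababbab => aabababbab => bbababbab => bababbab => ababbab => aabbab => bbbab => bbab => bab => ab

aa->b; ba->a; baa->a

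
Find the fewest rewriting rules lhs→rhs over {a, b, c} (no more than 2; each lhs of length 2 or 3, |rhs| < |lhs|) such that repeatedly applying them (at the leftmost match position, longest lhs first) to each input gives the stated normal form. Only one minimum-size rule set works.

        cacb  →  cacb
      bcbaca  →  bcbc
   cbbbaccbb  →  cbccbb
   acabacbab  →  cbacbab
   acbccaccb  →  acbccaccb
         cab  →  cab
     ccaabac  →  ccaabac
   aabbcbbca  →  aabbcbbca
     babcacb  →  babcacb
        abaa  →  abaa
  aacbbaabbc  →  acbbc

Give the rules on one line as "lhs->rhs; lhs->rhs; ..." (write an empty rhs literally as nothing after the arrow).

  | cacb
  | bcbaca => bcbc
  | cbbbaccbb => cbccbb
  | acabacbab => cbacbab

aca->c; bba->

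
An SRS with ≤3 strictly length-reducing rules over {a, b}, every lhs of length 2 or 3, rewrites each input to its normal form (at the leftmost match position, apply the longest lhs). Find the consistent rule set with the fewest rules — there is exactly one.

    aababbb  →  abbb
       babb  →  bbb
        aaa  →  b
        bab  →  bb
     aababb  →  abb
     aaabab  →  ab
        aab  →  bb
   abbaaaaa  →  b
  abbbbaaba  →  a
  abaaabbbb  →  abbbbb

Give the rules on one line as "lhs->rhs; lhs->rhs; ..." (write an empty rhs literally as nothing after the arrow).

aa->b; ba->b; bba->a

  | aababbb => bbabbb => abbb
  | babb => bbb
  | aaa => ba => b
  | bab => bb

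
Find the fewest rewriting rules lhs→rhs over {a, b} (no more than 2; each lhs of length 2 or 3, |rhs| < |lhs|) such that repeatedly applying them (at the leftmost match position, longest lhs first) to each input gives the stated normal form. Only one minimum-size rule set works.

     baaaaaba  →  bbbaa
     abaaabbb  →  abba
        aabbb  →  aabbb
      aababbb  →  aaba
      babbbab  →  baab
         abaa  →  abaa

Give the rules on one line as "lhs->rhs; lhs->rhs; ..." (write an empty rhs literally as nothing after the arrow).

  | baaaaaba => bbaaaba => bbbaba => bbbaa
  | abaaabbb => abbabbb => abbabb => abbab => abba
  | aabbb
  | aababbb => aababb => aabab => aaba

aaa->ba; bab->ba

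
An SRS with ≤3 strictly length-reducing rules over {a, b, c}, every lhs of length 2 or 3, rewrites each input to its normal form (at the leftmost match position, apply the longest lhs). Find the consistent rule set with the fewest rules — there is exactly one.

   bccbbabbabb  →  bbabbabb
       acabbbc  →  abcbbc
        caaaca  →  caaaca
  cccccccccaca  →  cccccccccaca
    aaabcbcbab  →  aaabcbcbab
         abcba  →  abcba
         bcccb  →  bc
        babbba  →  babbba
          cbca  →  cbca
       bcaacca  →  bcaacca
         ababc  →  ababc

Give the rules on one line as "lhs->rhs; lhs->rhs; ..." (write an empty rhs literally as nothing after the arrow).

cab->bc; ccb->

  | bccbbabbabb => bbabbabb
  | acabbbc => abcbbc
  | caaaca
  | cccccccccaca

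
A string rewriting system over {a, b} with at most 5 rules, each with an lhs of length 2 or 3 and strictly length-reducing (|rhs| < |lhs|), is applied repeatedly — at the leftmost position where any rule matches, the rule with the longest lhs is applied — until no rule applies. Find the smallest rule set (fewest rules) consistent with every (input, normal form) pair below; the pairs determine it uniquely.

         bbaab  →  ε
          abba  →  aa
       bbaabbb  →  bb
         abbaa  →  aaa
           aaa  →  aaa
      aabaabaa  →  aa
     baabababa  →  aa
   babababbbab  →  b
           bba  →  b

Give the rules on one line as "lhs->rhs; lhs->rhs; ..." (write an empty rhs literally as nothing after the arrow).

aab->; ab->a; ba->; bab->

  | bbaab => bab => ε
  | abba => aba => aa
  | bbaabbb => babbb => bb
  | abbaa => abaa => aaa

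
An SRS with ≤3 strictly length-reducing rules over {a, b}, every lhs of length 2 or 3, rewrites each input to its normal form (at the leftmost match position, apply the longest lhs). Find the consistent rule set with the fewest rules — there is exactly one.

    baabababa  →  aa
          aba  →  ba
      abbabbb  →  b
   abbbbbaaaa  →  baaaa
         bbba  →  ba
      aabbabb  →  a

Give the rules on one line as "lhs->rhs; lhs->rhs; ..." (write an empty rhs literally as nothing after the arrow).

ab->b; bb->a

  | baabababa => babababa => bbababa => aababa => ababa => baba => bba => aa
  | aba => ba
  | abbabbb => bbabbb => aabbb => abbb => bbb => ab => b
  | abbbbbaaaa => bbbbbaaaa => abbbaaaa => bbbaaaa => abaaaa => baaaa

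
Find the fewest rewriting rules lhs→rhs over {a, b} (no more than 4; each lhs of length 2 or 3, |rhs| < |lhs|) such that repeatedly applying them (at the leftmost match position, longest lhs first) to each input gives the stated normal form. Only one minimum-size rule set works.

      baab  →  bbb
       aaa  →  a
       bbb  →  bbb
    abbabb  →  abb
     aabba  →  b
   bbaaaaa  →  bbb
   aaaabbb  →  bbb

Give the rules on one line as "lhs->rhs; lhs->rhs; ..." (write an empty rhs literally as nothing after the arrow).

  | baab => bbb
  | aaa => a
  | bbb
  | abbabb => abb

aa->; ba->; baa->bb; bab->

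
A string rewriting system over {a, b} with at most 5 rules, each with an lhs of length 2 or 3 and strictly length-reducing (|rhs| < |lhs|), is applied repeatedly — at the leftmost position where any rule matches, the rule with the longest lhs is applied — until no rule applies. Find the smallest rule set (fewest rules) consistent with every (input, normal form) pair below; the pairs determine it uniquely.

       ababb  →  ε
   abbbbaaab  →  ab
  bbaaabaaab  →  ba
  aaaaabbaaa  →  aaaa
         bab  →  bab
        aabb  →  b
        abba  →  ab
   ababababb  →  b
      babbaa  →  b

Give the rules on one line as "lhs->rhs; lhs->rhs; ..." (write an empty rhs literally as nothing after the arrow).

aab->; aba->; bb->; bba->b

  | ababb => bb => ε
  | abbbbaaab => abbaaab => abaab => ab
  | bbaaabaaab => baabaaab => baaab => ba
  | aaaaabbaaa => aaabaaa => aaaa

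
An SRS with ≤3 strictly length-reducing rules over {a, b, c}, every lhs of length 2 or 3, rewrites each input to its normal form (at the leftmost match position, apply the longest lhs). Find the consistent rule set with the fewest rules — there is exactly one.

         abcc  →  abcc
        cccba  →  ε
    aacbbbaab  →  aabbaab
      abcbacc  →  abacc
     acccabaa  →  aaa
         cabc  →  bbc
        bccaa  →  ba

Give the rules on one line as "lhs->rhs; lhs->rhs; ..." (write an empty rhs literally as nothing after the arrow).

ca->b; cb->

  | abcc
  | cccba => cca => cb => ε
  | aacbbbaab => aabbaab
  | abcbacc => abacc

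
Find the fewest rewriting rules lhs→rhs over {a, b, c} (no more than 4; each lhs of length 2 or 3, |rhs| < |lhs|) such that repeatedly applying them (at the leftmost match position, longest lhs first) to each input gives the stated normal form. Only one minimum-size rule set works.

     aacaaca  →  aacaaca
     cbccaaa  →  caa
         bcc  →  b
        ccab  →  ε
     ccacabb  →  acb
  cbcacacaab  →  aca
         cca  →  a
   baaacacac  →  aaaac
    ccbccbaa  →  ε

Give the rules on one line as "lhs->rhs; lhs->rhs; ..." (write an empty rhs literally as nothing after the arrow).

  | aacaaca
  | cbccaaa => cbaaa => caa
  | bcc => b
  | ccab => ab => ε

ab->; ba->; cac->ac; cc->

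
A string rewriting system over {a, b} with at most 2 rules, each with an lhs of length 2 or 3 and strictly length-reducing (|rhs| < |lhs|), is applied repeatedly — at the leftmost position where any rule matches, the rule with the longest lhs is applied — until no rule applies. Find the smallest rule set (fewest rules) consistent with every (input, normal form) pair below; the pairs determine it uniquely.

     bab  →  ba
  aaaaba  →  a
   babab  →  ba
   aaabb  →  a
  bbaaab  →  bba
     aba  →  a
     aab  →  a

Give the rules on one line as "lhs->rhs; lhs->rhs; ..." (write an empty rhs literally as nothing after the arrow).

  | bab => ba
  | aaaaba => aaaba => aaba => aba => aa => a
  | babab => baab => bab => ba
  | aaabb => aabb => abb => ab => a

aa->a; ab->a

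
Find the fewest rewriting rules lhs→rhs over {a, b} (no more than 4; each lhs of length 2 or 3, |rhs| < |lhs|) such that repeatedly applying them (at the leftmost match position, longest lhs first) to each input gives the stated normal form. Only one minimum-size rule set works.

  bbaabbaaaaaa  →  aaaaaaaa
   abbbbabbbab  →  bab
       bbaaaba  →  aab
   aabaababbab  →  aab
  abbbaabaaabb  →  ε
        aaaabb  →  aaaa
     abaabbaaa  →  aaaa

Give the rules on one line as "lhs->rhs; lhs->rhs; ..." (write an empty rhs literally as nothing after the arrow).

aba->b; baa->aa; bb->; bbb->

  | bbaabbaaaaaa => aabbaaaaaa => aaaaaaaa
  | abbbbabbbab => ababbbab => bbbbab => bab
  | bbaaaba => aaaba => aab
  | aabaababbab => abababbab => bbabbab => abbab => aab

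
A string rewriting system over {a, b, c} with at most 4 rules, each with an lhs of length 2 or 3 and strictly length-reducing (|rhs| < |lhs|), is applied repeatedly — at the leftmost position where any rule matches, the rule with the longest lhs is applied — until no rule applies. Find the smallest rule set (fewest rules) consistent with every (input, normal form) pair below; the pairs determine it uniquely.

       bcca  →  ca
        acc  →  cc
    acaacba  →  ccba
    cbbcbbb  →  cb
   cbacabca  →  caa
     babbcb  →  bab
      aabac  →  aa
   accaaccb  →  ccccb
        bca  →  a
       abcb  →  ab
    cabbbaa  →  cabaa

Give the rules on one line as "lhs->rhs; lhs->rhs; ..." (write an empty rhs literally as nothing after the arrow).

  | bcca => ca
  | acc => cc
  | acaacba => caacba => cacba => ccba
  | cbbcbbb => cbcbbb => cbbb => cbb => cb

ac->c; bb->b; bc->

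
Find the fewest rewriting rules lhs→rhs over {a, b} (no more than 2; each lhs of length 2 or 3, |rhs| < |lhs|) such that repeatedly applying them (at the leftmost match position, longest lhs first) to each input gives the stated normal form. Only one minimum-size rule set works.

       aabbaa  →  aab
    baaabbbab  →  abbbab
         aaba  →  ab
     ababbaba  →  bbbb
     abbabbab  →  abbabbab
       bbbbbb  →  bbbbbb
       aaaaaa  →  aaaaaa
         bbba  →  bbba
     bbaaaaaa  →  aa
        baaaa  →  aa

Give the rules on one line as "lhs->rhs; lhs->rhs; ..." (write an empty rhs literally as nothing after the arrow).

  | aabbaa => aab
  | baaabbbab => abbbab
  | aaba => ab
  | ababbaba => bbbaba => bbbb

aba->b; baa->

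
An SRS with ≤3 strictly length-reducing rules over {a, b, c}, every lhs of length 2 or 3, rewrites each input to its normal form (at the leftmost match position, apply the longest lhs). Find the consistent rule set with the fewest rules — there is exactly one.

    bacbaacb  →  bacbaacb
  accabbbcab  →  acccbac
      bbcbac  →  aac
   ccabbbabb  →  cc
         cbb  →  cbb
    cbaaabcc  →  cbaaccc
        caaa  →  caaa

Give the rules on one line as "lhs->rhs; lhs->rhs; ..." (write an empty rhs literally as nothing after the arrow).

ab->c; bc->a; cbc->

  | bacbaacb
  | accabbbcab => acccbbcab => acccbaab => acccbac
  | bbcbac => babac => bcac => aac
  | ccabbbabb => cccbbabb => cccbbcb => cccbab => cccbc => cc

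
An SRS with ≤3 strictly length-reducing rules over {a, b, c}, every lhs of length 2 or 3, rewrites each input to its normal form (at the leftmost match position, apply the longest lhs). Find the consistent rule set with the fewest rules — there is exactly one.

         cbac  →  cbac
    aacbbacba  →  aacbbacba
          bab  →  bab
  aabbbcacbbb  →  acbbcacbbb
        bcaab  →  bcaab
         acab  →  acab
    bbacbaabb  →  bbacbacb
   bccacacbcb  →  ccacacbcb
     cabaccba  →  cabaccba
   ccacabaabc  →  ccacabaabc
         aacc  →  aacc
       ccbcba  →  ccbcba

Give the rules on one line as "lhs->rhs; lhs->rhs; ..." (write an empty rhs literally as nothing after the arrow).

  | cbac
  | aacbbacba
  | bab
  | aabbbcacbbb => acbbcacbbb

abb->cb; bcc->cc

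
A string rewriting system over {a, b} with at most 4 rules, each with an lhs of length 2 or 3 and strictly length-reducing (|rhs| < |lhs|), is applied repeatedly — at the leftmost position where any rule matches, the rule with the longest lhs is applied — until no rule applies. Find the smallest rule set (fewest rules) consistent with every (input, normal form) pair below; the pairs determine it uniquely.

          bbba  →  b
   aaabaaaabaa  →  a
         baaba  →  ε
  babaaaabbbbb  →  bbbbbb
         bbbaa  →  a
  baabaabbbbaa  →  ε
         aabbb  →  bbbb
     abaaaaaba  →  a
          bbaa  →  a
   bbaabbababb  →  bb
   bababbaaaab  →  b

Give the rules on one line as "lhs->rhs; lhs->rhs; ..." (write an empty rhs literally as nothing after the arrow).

aa->b; ab->b; ba->a; bba->

  | bbba => b
  | aaabaaaabaa => babaaaabaa => abaaaabaa => baaaabaa => aaaabaa => baabaa => aabaa => bbaa => a
  | baaba => aaba => bba => ε
  | babaaaabbbbb => abaaaabbbbb => baaaabbbbb => aaaabbbbb => baabbbbb => aabbbbb => bbbbbb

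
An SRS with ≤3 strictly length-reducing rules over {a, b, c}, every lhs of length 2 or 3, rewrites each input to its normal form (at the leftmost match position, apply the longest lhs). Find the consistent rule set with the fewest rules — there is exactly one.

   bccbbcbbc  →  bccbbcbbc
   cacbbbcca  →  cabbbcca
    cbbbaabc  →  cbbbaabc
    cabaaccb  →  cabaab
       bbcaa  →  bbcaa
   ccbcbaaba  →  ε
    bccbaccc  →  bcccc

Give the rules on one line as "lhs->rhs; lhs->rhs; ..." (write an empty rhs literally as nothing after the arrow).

  | bccbbcbbc
  | cacbbbcca => cabbbcca
  | cbbbaabc
  | cabaaccb => cabaacb => cabaab

ac->a; cba->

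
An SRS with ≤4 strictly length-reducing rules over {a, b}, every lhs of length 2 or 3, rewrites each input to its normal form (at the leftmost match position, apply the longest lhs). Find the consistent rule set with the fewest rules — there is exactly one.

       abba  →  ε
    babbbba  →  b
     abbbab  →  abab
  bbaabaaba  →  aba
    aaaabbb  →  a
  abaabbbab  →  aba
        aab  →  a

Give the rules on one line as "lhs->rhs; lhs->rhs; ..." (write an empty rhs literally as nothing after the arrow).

aa->; aab->a; bb->

  | abba => aa => ε
  | babbbba => babba => baa => b
  | abbbab => abab
  | bbaabaaba => aabaaba => aaaba => aba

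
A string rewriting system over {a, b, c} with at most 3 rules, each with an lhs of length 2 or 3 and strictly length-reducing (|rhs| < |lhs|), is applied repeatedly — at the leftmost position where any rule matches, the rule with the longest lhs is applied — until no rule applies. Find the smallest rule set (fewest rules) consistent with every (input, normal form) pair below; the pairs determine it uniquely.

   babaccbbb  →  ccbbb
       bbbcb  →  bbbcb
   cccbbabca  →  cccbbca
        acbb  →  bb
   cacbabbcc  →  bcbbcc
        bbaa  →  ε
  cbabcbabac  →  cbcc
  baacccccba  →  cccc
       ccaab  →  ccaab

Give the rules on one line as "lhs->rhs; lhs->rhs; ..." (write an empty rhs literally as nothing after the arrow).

  | babaccbbb => baccbbb => ccbbb
  | bbbcb
  | cccbbabca => cccbbca
  | acbb => bb

ac->; ba->; cac->bc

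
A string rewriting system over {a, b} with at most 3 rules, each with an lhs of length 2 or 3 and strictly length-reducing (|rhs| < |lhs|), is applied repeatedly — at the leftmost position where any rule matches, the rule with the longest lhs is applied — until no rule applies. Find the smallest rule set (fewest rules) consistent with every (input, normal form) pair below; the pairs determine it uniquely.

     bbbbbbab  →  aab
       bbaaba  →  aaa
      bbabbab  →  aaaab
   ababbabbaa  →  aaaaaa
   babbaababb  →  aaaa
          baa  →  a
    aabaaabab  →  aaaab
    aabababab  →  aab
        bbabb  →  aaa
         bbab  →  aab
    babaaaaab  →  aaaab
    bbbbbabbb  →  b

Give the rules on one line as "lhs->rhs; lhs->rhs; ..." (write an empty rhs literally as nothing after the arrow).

ba->; bb->a; bbb->b

  | bbbbbbab => bbbbab => bbab => aab
  | bbaaba => aaaba => aaa
  | bbabbab => aabbab => aaaab
  | ababbabbaa => abbabbaa => aaabbaa => aaaaaa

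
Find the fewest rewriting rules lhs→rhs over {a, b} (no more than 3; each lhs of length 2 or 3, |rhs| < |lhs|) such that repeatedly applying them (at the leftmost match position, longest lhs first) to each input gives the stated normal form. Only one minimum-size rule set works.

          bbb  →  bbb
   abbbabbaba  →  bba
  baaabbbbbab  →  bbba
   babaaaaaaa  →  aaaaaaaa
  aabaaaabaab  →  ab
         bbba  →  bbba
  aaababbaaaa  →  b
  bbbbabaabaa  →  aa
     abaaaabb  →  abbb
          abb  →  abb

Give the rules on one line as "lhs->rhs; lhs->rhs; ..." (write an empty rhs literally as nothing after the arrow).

aab->b; baa->ab; bab->a

  | bbb
  | abbbabbaba => abbababa => abaaba => aabba => bba
  | baaabbbbbab => ababbbbbab => aabbbbab => bbbbab => bbba
  | babaaaaaaa => aaaaaaaa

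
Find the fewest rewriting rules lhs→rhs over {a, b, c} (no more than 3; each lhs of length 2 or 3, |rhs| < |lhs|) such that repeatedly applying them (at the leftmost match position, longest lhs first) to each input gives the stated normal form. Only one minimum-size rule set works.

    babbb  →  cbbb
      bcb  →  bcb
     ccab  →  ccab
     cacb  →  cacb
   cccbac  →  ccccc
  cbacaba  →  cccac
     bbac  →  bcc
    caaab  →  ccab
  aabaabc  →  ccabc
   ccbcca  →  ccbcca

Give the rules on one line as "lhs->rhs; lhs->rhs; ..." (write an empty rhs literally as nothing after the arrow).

  | babbb => cbbb
  | bcb
  | ccab
  | cacb

aa->c; ba->c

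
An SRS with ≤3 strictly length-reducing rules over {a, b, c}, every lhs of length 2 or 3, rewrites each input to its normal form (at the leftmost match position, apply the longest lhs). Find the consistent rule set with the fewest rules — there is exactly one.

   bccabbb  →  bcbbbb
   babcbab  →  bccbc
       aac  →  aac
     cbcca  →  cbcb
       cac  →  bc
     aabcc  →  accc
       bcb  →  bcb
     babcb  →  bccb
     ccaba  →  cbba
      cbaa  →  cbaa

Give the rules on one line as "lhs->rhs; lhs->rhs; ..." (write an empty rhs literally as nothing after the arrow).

  | bccabbb => bcbbbb
  | babcbab => bccbab => bccbc
  | aac
  | cbcca => cbcb

ab->c; ca->b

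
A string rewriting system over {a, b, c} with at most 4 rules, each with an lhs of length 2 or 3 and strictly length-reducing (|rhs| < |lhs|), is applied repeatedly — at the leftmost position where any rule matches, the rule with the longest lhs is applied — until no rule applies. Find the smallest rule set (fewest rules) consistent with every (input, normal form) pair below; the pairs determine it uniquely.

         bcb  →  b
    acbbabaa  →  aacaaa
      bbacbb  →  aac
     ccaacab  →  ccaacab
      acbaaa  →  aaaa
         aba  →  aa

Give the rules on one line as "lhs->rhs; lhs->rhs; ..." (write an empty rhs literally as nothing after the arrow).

ba->a; cb->; cbb->ac

  | bcb => b
  | acbbabaa => aacabaa => aacaaa
  | bbacbb => bacbb => acbb => aac
  | ccaacab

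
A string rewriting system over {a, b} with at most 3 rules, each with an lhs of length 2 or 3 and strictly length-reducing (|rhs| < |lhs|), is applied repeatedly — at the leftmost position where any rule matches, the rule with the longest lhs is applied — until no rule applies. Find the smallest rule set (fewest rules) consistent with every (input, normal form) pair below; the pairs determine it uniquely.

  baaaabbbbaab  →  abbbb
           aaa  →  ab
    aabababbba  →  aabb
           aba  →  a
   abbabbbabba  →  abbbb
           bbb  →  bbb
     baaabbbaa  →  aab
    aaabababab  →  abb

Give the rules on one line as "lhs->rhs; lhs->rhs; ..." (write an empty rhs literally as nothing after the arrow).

  | baaaabbbbaab => aaabbbbaab => abbbbbaab => abbbbab => abbbb
  | aaa => ab
  | aabababbba => aababbba => aabbba => aabb
  | aba => a

aaa->ab; ba->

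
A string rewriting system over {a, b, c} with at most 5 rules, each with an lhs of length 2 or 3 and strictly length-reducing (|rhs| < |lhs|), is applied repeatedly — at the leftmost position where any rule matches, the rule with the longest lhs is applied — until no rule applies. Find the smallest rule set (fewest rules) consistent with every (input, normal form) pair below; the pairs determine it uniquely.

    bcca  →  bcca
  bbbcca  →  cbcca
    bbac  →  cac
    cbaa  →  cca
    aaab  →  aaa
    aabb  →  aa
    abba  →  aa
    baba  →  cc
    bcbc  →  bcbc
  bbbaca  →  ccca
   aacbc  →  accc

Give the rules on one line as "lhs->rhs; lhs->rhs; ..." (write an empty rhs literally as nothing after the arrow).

ab->a; acb->cc; ba->c; bb->c

  | bcca
  | bbbcca => cbcca
  | bbac => cac
  | cbaa => cca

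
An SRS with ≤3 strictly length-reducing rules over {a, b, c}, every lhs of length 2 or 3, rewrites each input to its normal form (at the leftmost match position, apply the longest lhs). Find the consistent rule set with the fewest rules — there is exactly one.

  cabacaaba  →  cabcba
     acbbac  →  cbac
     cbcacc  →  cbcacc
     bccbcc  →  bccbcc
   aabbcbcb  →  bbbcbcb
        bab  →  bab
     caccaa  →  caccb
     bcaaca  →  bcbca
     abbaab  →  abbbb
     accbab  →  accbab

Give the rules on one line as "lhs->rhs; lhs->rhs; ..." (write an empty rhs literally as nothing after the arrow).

aa->b; acb->c

  | cabacaaba => cabacbba => cabcba
  | acbbac => cbac
  | cbcacc
  | bccbcc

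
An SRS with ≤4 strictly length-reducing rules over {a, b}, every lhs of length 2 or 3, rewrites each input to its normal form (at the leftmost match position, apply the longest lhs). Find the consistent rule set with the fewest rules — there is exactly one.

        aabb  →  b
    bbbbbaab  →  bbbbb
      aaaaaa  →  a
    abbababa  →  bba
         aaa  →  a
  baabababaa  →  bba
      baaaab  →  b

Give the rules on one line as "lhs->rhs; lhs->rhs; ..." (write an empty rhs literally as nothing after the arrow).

aa->a; ab->; aba->

  | aabb => abb => b
  | bbbbbaab => bbbbbab => bbbbb
  | aaaaaa => aaaaa => aaaa => aaa => aa => a
  | abbababa => bababa => bba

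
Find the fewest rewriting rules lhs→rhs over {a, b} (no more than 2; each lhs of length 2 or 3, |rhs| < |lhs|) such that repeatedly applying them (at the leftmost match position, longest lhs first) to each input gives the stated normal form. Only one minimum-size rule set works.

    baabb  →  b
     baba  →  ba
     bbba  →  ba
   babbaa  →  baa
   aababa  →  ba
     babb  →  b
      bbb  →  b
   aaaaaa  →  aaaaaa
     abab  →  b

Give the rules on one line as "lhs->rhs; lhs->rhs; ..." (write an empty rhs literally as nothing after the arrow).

  | baabb => babb => bbb => bb => b
  | baba => bba => ba
  | bbba => bba => ba
  | babbaa => bbbaa => bbaa => baa

ab->b; bb->b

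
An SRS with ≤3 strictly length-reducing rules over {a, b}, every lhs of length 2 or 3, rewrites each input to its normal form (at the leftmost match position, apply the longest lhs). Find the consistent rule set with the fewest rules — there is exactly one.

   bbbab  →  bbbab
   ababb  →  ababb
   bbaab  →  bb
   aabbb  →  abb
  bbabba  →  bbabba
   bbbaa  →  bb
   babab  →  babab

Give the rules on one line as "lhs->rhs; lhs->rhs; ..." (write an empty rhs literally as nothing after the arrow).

  | bbbab
  | ababb
  | bbaab => bb
  | aabbb => abb

aab->a; baa->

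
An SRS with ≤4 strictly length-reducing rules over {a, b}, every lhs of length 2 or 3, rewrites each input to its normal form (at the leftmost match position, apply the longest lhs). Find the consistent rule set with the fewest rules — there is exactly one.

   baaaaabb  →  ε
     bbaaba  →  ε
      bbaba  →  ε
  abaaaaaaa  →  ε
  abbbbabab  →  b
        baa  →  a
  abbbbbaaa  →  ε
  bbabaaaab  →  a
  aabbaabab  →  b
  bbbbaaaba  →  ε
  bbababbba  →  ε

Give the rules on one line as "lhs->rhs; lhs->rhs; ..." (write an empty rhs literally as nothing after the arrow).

aa->; ab->a; ba->; bb->

  | baaaaabb => aaaabb => aabb => bb => ε
  | bbaaba => aaba => ba => ε
  | bbaba => aba => aa => ε
  | abaaaaaaa => aaaaaaaa => aaaaaa => aaaa => aa => ε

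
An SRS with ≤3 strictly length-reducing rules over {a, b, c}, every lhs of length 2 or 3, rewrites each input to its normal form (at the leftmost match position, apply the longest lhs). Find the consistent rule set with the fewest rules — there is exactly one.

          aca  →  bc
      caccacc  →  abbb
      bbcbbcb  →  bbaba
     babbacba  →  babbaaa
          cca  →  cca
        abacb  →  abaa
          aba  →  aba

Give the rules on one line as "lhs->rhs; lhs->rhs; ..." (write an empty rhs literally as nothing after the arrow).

aca->bc; acc->bb; cb->a

  | aca => bc
  | caccacc => cbbacc => abacc => abbb
  | bbcbbcb => bbabcb => bbaba
  | babbacba => babbaaa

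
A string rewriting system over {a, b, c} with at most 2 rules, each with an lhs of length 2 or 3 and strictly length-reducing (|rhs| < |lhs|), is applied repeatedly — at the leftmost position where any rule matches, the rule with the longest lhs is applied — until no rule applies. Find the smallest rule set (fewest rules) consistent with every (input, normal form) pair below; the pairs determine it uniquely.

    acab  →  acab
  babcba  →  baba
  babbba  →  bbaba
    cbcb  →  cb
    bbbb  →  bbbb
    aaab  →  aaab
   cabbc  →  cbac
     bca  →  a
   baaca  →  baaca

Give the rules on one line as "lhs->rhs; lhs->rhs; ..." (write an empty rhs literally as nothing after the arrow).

abb->ba; bc->

  | acab
  | babcba => baba
  | babbba => bbaba
  | cbcb => cb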